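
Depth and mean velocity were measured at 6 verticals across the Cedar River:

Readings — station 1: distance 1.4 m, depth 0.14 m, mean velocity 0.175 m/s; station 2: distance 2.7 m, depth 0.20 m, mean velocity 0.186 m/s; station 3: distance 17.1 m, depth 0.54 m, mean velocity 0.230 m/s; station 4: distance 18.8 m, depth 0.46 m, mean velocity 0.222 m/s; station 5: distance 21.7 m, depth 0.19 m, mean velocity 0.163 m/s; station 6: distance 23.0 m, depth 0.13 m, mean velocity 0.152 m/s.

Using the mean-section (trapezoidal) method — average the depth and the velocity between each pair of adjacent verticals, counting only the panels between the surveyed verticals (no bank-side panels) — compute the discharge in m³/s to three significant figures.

Panel 1-2: Δb = 1.3 m, d̄ = (0.14+0.20)/2 = 0.17, v̄ = (0.175+0.186)/2 = 0.1805 → q = 1.3×0.17×0.1805 = 0.03989 m³/s
Panel 2-3: Δb = 14.4 m, d̄ = (0.20+0.54)/2 = 0.37, v̄ = (0.186+0.230)/2 = 0.208 → q = 14.4×0.37×0.208 = 1.108 m³/s
Panel 3-4: Δb = 1.7 m, d̄ = (0.54+0.46)/2 = 0.5, v̄ = (0.230+0.222)/2 = 0.226 → q = 1.7×0.5×0.226 = 0.1921 m³/s
Panel 4-5: Δb = 2.9 m, d̄ = (0.46+0.19)/2 = 0.325, v̄ = (0.222+0.163)/2 = 0.1925 → q = 2.9×0.325×0.1925 = 0.1814 m³/s
Panel 5-6: Δb = 1.3 m, d̄ = (0.19+0.13)/2 = 0.16, v̄ = (0.163+0.152)/2 = 0.1575 → q = 1.3×0.16×0.1575 = 0.03276 m³/s
Q = Σ q = 1.554 m³/s

1.55 m³/s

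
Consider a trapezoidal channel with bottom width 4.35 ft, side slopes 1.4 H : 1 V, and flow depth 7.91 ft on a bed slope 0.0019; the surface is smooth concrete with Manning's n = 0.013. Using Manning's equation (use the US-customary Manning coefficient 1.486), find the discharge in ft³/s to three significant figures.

1500 ft³/s

A = (b + z·y)·y = (4.35 + 1.4×7.91)×7.91 = 122.0 ft²
P = b + 2y√(1+z²) = 4.35 + 2×7.91×√(1+1.4²) = 31.57 ft
R = A/P = 122.0/31.57 = 3.865 ft
Q = (1.486/n)·A·R^(2/3)·S^(1/2) = (1.486/0.013) × 122.0 × 3.865^(2/3) × 0.0019^(1/2) = 1497 ft³/s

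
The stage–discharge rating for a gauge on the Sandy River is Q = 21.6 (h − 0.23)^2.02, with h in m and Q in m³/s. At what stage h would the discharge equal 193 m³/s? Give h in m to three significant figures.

h − h₀ = (Q/C)^(1/b) = (193/21.6)^(1/2.02) = 2.957 m
h = 0.23 + 2.957 = 3.187 m

3.19 m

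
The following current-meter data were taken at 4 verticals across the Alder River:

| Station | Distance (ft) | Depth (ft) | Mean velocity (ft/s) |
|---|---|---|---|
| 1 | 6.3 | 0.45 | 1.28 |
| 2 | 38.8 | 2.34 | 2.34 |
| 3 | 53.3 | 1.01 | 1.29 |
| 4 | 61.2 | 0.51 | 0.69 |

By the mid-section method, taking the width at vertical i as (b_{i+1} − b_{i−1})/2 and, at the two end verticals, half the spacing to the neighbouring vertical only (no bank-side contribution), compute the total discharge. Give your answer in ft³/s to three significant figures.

w_1 = (38.8 − 6.3)/2 = 16.25 ft; q_1 = 1.28 × 0.45 × 16.25 = 9.360 ft³/s
w_2 = (53.3 − 6.3)/2 = 23.5 ft; q_2 = 2.34 × 2.34 × 23.5 = 128.7 ft³/s
w_3 = (61.2 − 38.8)/2 = 11.2 ft; q_3 = 1.29 × 1.01 × 11.2 = 14.59 ft³/s
w_4 = (61.2 − 53.3)/2 = 3.95 ft; q_4 = 0.69 × 0.51 × 3.95 = 1.390 ft³/s
Q = Σ qᵢ = 154.0 ft³/s

154 ft³/s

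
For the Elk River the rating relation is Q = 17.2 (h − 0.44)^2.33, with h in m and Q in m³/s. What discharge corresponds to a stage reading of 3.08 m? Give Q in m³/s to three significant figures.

165 m³/s

Q = 17.2 × (3.08 − 0.44)^2.33 = 17.2 × 2.64^2.33 = 165.1 m³/s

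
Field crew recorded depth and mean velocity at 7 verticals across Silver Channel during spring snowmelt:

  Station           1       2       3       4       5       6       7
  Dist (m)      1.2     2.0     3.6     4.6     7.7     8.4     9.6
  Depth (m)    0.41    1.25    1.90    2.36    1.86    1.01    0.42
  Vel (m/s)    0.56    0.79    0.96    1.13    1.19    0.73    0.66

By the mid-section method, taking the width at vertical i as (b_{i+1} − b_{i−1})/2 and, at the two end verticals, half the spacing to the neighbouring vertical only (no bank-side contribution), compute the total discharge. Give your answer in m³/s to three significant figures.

w_1 = (2.0 − 1.2)/2 = 0.4 m; q_1 = 0.56 × 0.41 × 0.4 = 0.09184 m³/s
w_2 = (3.6 − 1.2)/2 = 1.2 m; q_2 = 0.79 × 1.25 × 1.2 = 1.185 m³/s
w_3 = (4.6 − 2.0)/2 = 1.3 m; q_3 = 0.96 × 1.90 × 1.3 = 2.371 m³/s
w_4 = (7.7 − 3.6)/2 = 2.05 m; q_4 = 1.13 × 2.36 × 2.05 = 5.467 m³/s
w_5 = (8.4 − 4.6)/2 = 1.9 m; q_5 = 1.19 × 1.86 × 1.9 = 4.205 m³/s
w_6 = (9.6 − 7.7)/2 = 0.95 m; q_6 = 0.73 × 1.01 × 0.95 = 0.7004 m³/s
w_7 = (9.6 − 8.4)/2 = 0.6 m; q_7 = 0.66 × 0.42 × 0.6 = 0.1663 m³/s
Q = Σ qᵢ = 14.19 m³/s

14.2 m³/s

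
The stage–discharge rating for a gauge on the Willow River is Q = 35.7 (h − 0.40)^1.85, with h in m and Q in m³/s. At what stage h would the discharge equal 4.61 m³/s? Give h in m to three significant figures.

0.731 m

h − h₀ = (Q/C)^(1/b) = (4.61/35.7)^(1/1.85) = 0.3307 m
h = 0.40 + 0.3307 = 0.7307 m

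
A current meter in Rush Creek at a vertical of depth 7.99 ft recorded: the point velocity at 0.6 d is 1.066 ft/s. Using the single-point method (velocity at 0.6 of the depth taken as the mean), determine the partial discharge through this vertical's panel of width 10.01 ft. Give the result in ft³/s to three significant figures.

v̄ = v₀.₆ = 1.066 ft/s
q = v̄ × d × w = 1.066 × 7.99 × 10.01 = 85.26 ft³/s

85.3 ft³/s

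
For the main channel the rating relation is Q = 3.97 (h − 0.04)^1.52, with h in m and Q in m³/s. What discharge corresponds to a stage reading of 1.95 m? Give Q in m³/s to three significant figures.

10.6 m³/s

Q = 3.97 × (1.95 − 0.04)^1.52 = 3.97 × 1.91^1.52 = 10.62 m³/s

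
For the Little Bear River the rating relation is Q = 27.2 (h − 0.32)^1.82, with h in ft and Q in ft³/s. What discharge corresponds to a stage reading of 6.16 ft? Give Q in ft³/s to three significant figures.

675 ft³/s

Q = 27.2 × (6.16 − 0.32)^1.82 = 27.2 × 5.84^1.82 = 675.2 ft³/s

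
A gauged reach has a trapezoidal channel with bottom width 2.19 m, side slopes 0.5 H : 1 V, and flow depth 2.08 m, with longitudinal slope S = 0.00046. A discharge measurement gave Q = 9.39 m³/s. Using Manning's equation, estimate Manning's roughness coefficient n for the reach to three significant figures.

0.0152

A = (b + z·y)·y = (2.19 + 0.5×2.08)×2.08 = 6.718 m²
P = b + 2y√(1+z²) = 2.19 + 2×2.08×√(1+0.5²) = 6.841 m
R = A/P = 6.718/6.841 = 0.9821 m
n = (1/Q)·A·R^(2/3)·S^(1/2) = (1/9.39) × 6.718 × 0.9880 × 0.02145 = 0.01516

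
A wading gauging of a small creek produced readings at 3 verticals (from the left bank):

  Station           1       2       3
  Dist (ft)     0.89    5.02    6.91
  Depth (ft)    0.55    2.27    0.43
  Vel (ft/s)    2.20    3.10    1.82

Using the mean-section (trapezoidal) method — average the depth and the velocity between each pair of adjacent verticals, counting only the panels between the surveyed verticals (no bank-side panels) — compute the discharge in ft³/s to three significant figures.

Panel 1-2: Δb = 4.13 ft, d̄ = (0.55+2.27)/2 = 1.41, v̄ = (2.20+3.10)/2 = 2.65 → q = 4.13×1.41×2.65 = 15.43 ft³/s
Panel 2-3: Δb = 1.89 ft, d̄ = (2.27+0.43)/2 = 1.35, v̄ = (3.10+1.82)/2 = 2.46 → q = 1.89×1.35×2.46 = 6.277 ft³/s
Q = Σ q = 21.71 ft³/s

21.7 ft³/s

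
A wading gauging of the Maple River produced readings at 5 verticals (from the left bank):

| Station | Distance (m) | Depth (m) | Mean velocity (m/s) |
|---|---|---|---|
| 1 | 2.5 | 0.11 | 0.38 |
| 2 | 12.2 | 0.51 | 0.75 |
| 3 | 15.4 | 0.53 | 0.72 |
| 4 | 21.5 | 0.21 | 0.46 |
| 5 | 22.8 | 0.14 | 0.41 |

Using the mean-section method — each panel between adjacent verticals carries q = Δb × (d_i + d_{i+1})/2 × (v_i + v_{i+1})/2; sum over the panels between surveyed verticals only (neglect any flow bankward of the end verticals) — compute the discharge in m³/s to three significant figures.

Panel 1-2: Δb = 9.7 m, d̄ = (0.11+0.51)/2 = 0.31, v̄ = (0.38+0.75)/2 = 0.565 → q = 9.7×0.31×0.565 = 1.699 m³/s
Panel 2-3: Δb = 3.2 m, d̄ = (0.51+0.53)/2 = 0.52, v̄ = (0.75+0.72)/2 = 0.735 → q = 3.2×0.52×0.735 = 1.223 m³/s
Panel 3-4: Δb = 6.1 m, d̄ = (0.53+0.21)/2 = 0.37, v̄ = (0.72+0.46)/2 = 0.59 → q = 6.1×0.37×0.59 = 1.332 m³/s
Panel 4-5: Δb = 1.3 m, d̄ = (0.21+0.14)/2 = 0.175, v̄ = (0.46+0.41)/2 = 0.435 → q = 1.3×0.175×0.435 = 0.09896 m³/s
Q = Σ q = 4.353 m³/s

4.35 m³/s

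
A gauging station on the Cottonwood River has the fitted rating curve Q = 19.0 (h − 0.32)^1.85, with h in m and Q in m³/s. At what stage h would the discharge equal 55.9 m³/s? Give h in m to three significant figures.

h − h₀ = (Q/C)^(1/b) = (55.9/19.0)^(1/1.85) = 1.792 m
h = 0.32 + 1.792 = 2.112 m

2.11 m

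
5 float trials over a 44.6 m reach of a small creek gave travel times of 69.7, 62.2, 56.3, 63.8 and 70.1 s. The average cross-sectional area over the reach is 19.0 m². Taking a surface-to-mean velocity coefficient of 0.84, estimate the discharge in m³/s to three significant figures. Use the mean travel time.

11.0 m³/s

t̄ = (69.7 + 62.2 + 56.3 + 63.8 + 70.1) / 5 = 64.42 s
v_surface = L / t̄ = 44.6 / 64.42 = 0.6923 m/s
v_mean = 0.84 × 0.6923 = 0.5816 m/s
Q = A × v_mean = 19.0 × 0.5816 = 11.05 m³/s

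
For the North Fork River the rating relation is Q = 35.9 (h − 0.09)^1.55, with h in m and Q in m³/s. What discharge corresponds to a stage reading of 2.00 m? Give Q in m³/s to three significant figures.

97.9 m³/s

Q = 35.9 × (2.00 − 0.09)^1.55 = 35.9 × 1.91^1.55 = 97.88 m³/s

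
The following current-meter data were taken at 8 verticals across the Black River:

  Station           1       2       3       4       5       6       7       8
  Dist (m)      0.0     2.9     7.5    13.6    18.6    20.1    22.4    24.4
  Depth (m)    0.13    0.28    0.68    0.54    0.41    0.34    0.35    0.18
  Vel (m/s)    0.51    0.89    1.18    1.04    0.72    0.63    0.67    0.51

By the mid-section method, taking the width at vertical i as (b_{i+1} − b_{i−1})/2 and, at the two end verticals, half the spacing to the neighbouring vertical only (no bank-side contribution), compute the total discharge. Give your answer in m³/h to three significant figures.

w_1 = (2.9 − 0.0)/2 = 1.45 m; q_1 = 0.51 × 0.13 × 1.45 = 0.09614 m³/s
w_2 = (7.5 − 0.0)/2 = 3.75 m; q_2 = 0.89 × 0.28 × 3.75 = 0.9345 m³/s
w_3 = (13.6 − 2.9)/2 = 5.35 m; q_3 = 1.18 × 0.68 × 5.35 = 4.293 m³/s
w_4 = (18.6 − 7.5)/2 = 5.55 m; q_4 = 1.04 × 0.54 × 5.55 = 3.117 m³/s
w_5 = (20.1 − 13.6)/2 = 3.25 m; q_5 = 0.72 × 0.41 × 3.25 = 0.9594 m³/s
w_6 = (22.4 − 18.6)/2 = 1.9 m; q_6 = 0.63 × 0.34 × 1.9 = 0.4070 m³/s
w_7 = (24.4 − 20.1)/2 = 2.15 m; q_7 = 0.67 × 0.35 × 2.15 = 0.5042 m³/s
w_8 = (24.4 − 22.4)/2 = 1 m; q_8 = 0.51 × 0.18 × 1 = 0.09180 m³/s
Q = Σ qᵢ = 10.40 m³/s
= 10.40 × 3600 = 37450 m³/h

37400 m³/h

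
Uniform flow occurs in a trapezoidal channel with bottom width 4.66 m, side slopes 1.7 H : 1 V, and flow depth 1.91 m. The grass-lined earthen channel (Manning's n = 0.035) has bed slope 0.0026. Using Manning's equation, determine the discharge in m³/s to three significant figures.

A = (b + z·y)·y = (4.66 + 1.7×1.91)×1.91 = 15.10 m²
P = b + 2y√(1+z²) = 4.66 + 2×1.91×√(1+1.7²) = 12.19 m
R = A/P = 15.10/12.19 = 1.238 m
Q = (1/n)·A·R^(2/3)·S^(1/2) = (1/0.035) × 15.10 × 1.238^(2/3) × 0.0026^(1/2) = 25.37 m³/s

25.4 m³/s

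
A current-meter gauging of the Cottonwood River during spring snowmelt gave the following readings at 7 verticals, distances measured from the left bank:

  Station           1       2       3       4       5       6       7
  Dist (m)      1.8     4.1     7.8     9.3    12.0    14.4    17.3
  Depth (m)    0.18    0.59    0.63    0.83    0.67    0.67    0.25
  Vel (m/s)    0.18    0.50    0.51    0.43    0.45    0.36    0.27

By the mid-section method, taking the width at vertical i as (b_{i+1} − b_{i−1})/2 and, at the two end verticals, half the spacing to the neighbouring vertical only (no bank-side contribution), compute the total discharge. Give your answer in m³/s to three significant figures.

4.01 m³/s

w_1 = (4.1 − 1.8)/2 = 1.15 m; q_1 = 0.18 × 0.18 × 1.15 = 0.03726 m³/s
w_2 = (7.8 − 1.8)/2 = 3 m; q_2 = 0.50 × 0.59 × 3 = 0.8850 m³/s
w_3 = (9.3 − 4.1)/2 = 2.6 m; q_3 = 0.51 × 0.63 × 2.6 = 0.8354 m³/s
w_4 = (12.0 − 7.8)/2 = 2.1 m; q_4 = 0.43 × 0.83 × 2.1 = 0.7495 m³/s
w_5 = (14.4 − 9.3)/2 = 2.55 m; q_5 = 0.45 × 0.67 × 2.55 = 0.7688 m³/s
w_6 = (17.3 − 12.0)/2 = 2.65 m; q_6 = 0.36 × 0.67 × 2.65 = 0.6392 m³/s
w_7 = (17.3 − 14.4)/2 = 1.45 m; q_7 = 0.27 × 0.25 × 1.45 = 0.09788 m³/s
Q = Σ qᵢ = 4.013 m³/s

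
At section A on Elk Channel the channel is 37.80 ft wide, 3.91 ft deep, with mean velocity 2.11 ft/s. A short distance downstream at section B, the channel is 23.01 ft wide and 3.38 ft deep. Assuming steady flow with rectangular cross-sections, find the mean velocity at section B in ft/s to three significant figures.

Q = A₁V₁ = (37.80×3.91) × 2.11 = 311.9 ft³/s
A₂ = 23.01 × 3.38 = 77.77 ft²
V₂ = Q/A₂ = 311.9/77.77 = 4.010 ft/s

4.01 ft/s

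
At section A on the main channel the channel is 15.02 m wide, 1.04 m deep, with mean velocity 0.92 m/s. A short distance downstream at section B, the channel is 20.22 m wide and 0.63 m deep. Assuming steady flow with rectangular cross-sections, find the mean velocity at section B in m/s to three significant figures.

1.13 m/s

Q = A₁V₁ = (15.02×1.04) × 0.92 = 14.37 m³/s
A₂ = 20.22 × 0.63 = 12.74 m²
V₂ = Q/A₂ = 14.37/12.74 = 1.128 m/s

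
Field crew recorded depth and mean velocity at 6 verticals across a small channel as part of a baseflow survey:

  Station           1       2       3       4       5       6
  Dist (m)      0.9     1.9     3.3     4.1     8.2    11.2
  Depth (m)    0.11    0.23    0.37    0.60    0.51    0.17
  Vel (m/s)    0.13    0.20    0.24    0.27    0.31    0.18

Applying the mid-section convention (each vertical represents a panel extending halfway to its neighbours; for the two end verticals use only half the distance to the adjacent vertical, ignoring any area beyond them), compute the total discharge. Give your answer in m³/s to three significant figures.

w_1 = (1.9 − 0.9)/2 = 0.5 m; q_1 = 0.13 × 0.11 × 0.5 = 0.007150 m³/s
w_2 = (3.3 − 0.9)/2 = 1.2 m; q_2 = 0.20 × 0.23 × 1.2 = 0.05520 m³/s
w_3 = (4.1 − 1.9)/2 = 1.1 m; q_3 = 0.24 × 0.37 × 1.1 = 0.09768 m³/s
w_4 = (8.2 − 3.3)/2 = 2.45 m; q_4 = 0.27 × 0.60 × 2.45 = 0.3969 m³/s
w_5 = (11.2 − 4.1)/2 = 3.55 m; q_5 = 0.31 × 0.51 × 3.55 = 0.5613 m³/s
w_6 = (11.2 − 8.2)/2 = 1.5 m; q_6 = 0.18 × 0.17 × 1.5 = 0.04590 m³/s
Q = Σ qᵢ = 1.164 m³/s

1.16 m³/s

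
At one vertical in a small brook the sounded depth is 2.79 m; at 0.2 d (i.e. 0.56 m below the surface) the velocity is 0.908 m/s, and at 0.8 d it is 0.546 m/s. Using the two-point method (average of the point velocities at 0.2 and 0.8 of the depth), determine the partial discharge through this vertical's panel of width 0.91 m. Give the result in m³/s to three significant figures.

1.85 m³/s

v̄ = (0.908 + 0.546) / 2 = 0.7270 m/s
q = v̄ × d × w = 0.7270 × 2.79 × 0.91 = 1.846 m³/s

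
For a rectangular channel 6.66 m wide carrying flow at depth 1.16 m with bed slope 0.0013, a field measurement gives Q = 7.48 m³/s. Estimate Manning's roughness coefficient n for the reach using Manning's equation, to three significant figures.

A = b·y = 6.66 × 1.16 = 7.726 m²
P = b + 2y = 6.66 + 2×1.16 = 8.980 m
R = A/P = 7.726/8.980 = 0.8603 m
n = (1/Q)·A·R^(2/3)·S^(1/2) = (1/7.48) × 7.726 × 0.9046 × 0.03606 = 0.03369

0.0337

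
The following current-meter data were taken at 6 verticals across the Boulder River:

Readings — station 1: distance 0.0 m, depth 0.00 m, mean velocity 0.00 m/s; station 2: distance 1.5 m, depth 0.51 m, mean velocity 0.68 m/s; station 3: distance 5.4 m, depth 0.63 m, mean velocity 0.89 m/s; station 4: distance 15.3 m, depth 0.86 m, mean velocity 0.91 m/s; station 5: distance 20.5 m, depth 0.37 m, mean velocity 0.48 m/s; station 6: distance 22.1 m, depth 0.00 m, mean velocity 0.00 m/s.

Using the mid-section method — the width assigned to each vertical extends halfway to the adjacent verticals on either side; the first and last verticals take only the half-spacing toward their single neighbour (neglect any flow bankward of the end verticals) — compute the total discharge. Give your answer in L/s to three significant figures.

w_2 = (5.4 − 0.0)/2 = 2.7 m; q_2 = 0.68 × 0.51 × 2.7 = 0.9364 m³/s
w_3 = (15.3 − 1.5)/2 = 6.9 m; q_3 = 0.89 × 0.63 × 6.9 = 3.869 m³/s
w_4 = (20.5 − 5.4)/2 = 7.55 m; q_4 = 0.91 × 0.86 × 7.55 = 5.909 m³/s
w_5 = (22.1 − 15.3)/2 = 3.4 m; q_5 = 0.48 × 0.37 × 3.4 = 0.6038 m³/s
Stations 1, 6 contribute zero (depth or velocity is 0).
Q = Σ qᵢ = 11.32 m³/s
= 11.32 × 1000 = 11320 L/s

11300 L/s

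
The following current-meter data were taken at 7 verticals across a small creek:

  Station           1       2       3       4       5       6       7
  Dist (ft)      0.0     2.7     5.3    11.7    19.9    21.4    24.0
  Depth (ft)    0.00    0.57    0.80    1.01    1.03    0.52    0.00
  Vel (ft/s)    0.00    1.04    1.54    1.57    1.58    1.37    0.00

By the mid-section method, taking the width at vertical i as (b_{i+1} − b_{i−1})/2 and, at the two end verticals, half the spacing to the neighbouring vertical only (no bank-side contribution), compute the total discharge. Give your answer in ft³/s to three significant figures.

w_2 = (5.3 − 0.0)/2 = 2.65 ft; q_2 = 1.04 × 0.57 × 2.65 = 1.571 ft³/s
w_3 = (11.7 − 2.7)/2 = 4.5 ft; q_3 = 1.54 × 0.80 × 4.5 = 5.544 ft³/s
w_4 = (19.9 − 5.3)/2 = 7.3 ft; q_4 = 1.57 × 1.01 × 7.3 = 11.58 ft³/s
w_5 = (21.4 − 11.7)/2 = 4.85 ft; q_5 = 1.58 × 1.03 × 4.85 = 7.893 ft³/s
w_6 = (24.0 − 19.9)/2 = 2.05 ft; q_6 = 1.37 × 0.52 × 2.05 = 1.460 ft³/s
Stations 1, 7 contribute zero (depth or velocity is 0).
Q = Σ qᵢ = 28.04 ft³/s

28.0 ft³/s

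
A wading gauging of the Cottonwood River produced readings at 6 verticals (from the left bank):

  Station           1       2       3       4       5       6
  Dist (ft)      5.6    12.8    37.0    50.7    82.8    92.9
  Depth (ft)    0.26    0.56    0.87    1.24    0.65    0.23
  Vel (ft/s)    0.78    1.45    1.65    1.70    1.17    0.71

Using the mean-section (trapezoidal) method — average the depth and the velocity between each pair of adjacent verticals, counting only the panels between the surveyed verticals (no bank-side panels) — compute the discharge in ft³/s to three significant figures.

102 ft³/s

Panel 1-2: Δb = 7.2 ft, d̄ = (0.26+0.56)/2 = 0.41, v̄ = (0.78+1.45)/2 = 1.115 → q = 7.2×0.41×1.115 = 3.291 ft³/s
Panel 2-3: Δb = 24.2 ft, d̄ = (0.56+0.87)/2 = 0.715, v̄ = (1.45+1.65)/2 = 1.55 → q = 24.2×0.715×1.55 = 26.82 ft³/s
Panel 3-4: Δb = 13.7 ft, d̄ = (0.87+1.24)/2 = 1.055, v̄ = (1.65+1.70)/2 = 1.675 → q = 13.7×1.055×1.675 = 24.21 ft³/s
Panel 4-5: Δb = 32.1 ft, d̄ = (1.24+0.65)/2 = 0.945, v̄ = (1.70+1.17)/2 = 1.435 → q = 32.1×0.945×1.435 = 43.53 ft³/s
Panel 5-6: Δb = 10.1 ft, d̄ = (0.65+0.23)/2 = 0.44, v̄ = (1.17+0.71)/2 = 0.94 → q = 10.1×0.44×0.94 = 4.177 ft³/s
Q = Σ q = 102.0 ft³/s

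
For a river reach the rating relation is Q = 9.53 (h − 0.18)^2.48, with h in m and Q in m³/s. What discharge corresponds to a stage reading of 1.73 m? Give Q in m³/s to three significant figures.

28.3 m³/s

Q = 9.53 × (1.73 − 0.18)^2.48 = 9.53 × 1.55^2.48 = 28.26 m³/s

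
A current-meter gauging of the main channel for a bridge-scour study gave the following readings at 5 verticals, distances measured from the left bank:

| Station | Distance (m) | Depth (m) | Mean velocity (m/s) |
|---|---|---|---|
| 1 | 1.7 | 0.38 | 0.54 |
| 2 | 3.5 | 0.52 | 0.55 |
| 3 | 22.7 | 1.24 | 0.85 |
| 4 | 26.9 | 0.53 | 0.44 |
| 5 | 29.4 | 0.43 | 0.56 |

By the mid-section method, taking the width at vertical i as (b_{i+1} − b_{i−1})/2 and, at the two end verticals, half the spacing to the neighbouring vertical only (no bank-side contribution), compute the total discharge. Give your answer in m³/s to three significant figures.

16.6 m³/s

w_1 = (3.5 − 1.7)/2 = 0.9 m; q_1 = 0.54 × 0.38 × 0.9 = 0.1847 m³/s
w_2 = (22.7 − 1.7)/2 = 10.5 m; q_2 = 0.55 × 0.52 × 10.5 = 3.003 m³/s
w_3 = (26.9 − 3.5)/2 = 11.7 m; q_3 = 0.85 × 1.24 × 11.7 = 12.33 m³/s
w_4 = (29.4 − 22.7)/2 = 3.35 m; q_4 = 0.44 × 0.53 × 3.35 = 0.7812 m³/s
w_5 = (29.4 − 26.9)/2 = 1.25 m; q_5 = 0.56 × 0.43 × 1.25 = 0.3010 m³/s
Q = Σ qᵢ = 16.60 m³/s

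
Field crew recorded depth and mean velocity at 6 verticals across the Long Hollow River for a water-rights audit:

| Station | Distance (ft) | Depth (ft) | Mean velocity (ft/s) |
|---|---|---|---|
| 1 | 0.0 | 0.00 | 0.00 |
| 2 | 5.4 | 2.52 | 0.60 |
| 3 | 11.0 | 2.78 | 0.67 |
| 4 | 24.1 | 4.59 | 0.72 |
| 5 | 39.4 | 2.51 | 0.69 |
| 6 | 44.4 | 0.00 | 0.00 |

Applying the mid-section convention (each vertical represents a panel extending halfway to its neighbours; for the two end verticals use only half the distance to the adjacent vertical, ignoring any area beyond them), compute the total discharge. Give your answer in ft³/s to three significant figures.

90.2 ft³/s

w_2 = (11.0 − 0.0)/2 = 5.5 ft; q_2 = 0.60 × 2.52 × 5.5 = 8.316 ft³/s
w_3 = (24.1 − 5.4)/2 = 9.35 ft; q_3 = 0.67 × 2.78 × 9.35 = 17.42 ft³/s
w_4 = (39.4 − 11.0)/2 = 14.2 ft; q_4 = 0.72 × 4.59 × 14.2 = 46.93 ft³/s
w_5 = (44.4 − 24.1)/2 = 10.15 ft; q_5 = 0.69 × 2.51 × 10.15 = 17.58 ft³/s
Stations 1, 6 contribute zero (depth or velocity is 0).
Q = Σ qᵢ = 90.24 ft³/s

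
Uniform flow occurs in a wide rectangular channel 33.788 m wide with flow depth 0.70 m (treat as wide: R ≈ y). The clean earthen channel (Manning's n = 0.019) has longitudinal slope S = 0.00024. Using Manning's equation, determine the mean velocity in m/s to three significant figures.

0.643 m/s

A = b·y = 33.788 × 0.70 = 23.65 m²
Wide channel: R ≈ y = 0.70 m
Q = (1/n)·A·R^(2/3)·S^(1/2) = (1/0.019) × 23.65 × 0.7000^(2/3) × 0.00024^(1/2) = 15.20 m³/s
V = Q/A = 15.20/23.65 = 0.6428 m/s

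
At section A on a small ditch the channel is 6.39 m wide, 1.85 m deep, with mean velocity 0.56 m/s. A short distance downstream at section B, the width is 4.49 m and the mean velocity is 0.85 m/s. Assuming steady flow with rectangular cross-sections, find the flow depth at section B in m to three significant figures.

1.73 m

Q = A₁V₁ = (6.39×1.85) × 0.56 = 6.620 m³/s
d₂ = Q/(b₂ V₂) = 6.620/(4.49×0.85) = 1.735 m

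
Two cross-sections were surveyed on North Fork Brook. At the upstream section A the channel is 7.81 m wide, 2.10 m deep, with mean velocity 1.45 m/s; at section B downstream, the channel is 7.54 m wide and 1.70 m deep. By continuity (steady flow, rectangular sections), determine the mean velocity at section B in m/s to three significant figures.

Q = A₁V₁ = (7.81×2.10) × 1.45 = 23.78 m³/s
A₂ = 7.54 × 1.70 = 12.82 m²
V₂ = Q/A₂ = 23.78/12.82 = 1.855 m/s

1.86 m/s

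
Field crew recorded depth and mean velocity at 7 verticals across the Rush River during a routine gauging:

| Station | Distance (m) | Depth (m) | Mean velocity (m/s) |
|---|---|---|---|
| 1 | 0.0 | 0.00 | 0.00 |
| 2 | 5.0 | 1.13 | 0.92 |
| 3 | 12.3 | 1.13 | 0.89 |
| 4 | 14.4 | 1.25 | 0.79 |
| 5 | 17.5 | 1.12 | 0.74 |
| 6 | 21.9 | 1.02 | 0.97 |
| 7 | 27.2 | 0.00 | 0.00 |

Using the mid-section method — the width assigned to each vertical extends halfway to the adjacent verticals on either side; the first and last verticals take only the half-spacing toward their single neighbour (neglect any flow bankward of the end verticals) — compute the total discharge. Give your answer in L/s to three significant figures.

w_2 = (12.3 − 0.0)/2 = 6.15 m; q_2 = 0.92 × 1.13 × 6.15 = 6.394 m³/s
w_3 = (14.4 − 5.0)/2 = 4.7 m; q_3 = 0.89 × 1.13 × 4.7 = 4.727 m³/s
w_4 = (17.5 − 12.3)/2 = 2.6 m; q_4 = 0.79 × 1.25 × 2.6 = 2.568 m³/s
w_5 = (21.9 − 14.4)/2 = 3.75 m; q_5 = 0.74 × 1.12 × 3.75 = 3.108 m³/s
w_6 = (27.2 − 17.5)/2 = 4.85 m; q_6 = 0.97 × 1.02 × 4.85 = 4.799 m³/s
Stations 1, 7 contribute zero (depth or velocity is 0).
Q = Σ qᵢ = 21.59 m³/s
= 21.59 × 1000 = 21590 L/s

21600 L/s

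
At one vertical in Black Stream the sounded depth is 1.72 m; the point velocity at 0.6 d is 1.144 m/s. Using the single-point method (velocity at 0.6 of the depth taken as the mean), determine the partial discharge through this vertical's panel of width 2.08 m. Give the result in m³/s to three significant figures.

v̄ = v₀.₆ = 1.144 m/s
q = v̄ × d × w = 1.144 × 1.72 × 2.08 = 4.093 m³/s

4.09 m³/s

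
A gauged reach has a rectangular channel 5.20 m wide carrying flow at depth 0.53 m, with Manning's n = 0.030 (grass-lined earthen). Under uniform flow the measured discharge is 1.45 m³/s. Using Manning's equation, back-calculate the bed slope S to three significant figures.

A = b·y = 5.20 × 0.53 = 2.756 m²
P = b + 2y = 5.20 + 2×0.53 = 6.260 m
R = A/P = 2.756/6.260 = 0.4403 m
S = (Q·n / (1·A·R^(2/3)))² = (1.45×0.030 / (1×2.756×0.5787))² = 0.0007438

0.000744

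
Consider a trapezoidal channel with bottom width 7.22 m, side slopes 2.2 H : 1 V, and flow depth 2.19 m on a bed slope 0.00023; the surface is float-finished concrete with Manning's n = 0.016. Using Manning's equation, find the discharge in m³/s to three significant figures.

A = (b + z·y)·y = (7.22 + 2.2×2.19)×2.19 = 26.36 m²
P = b + 2y√(1+z²) = 7.22 + 2×2.19×√(1+2.2²) = 17.80 m
R = A/P = 26.36/17.80 = 1.481 m
Q = (1/n)·A·R^(2/3)·S^(1/2) = (1/0.016) × 26.36 × 1.481^(2/3) × 0.00023^(1/2) = 32.46 m³/s

32.5 m³/s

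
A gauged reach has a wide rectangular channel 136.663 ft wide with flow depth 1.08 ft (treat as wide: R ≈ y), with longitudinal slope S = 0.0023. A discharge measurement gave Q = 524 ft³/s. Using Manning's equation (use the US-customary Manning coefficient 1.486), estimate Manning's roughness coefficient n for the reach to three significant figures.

A = b·y = 136.663 × 1.08 = 147.6 ft²
Wide channel: R ≈ y = 1.08 ft
n = (1.486/Q)·A·R^(2/3)·S^(1/2) = (1.486/524) × 147.6 × 1.053 × 0.04796 = 0.02113

0.0211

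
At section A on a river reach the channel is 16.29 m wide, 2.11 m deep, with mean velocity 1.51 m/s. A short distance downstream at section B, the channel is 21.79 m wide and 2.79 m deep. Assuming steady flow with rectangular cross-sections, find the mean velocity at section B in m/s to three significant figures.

Q = A₁V₁ = (16.29×2.11) × 1.51 = 51.90 m³/s
A₂ = 21.79 × 2.79 = 60.79 m²
V₂ = Q/A₂ = 51.90/60.79 = 0.8537 m/s

0.854 m/s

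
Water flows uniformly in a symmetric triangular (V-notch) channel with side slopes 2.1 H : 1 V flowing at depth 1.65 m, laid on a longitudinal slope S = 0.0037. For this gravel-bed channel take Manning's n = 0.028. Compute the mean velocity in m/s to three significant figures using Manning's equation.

1.79 m/s

A = z·y² = 2.1×1.65² = 5.717 m²
P = 2y√(1+z²) = 2×1.65×√(1+2.1²) = 7.676 m
R = A/P = 5.717/7.676 = 0.7449 m
Q = (1/n)·A·R^(2/3)·S^(1/2) = (1/0.028) × 5.717 × 0.7449^(2/3) × 0.0037^(1/2) = 10.21 m³/s
V = Q/A = 10.21/5.717 = 1.785 m/s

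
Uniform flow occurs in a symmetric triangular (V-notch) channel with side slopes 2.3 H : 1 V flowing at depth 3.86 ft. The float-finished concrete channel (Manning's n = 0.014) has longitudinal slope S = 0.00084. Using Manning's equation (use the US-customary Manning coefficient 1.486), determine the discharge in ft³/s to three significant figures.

A = z·y² = 2.3×3.86² = 34.27 ft²
P = 2y√(1+z²) = 2×3.86×√(1+2.3²) = 19.36 ft
R = A/P = 34.27/19.36 = 1.770 ft
Q = (1.486/n)·A·R^(2/3)·S^(1/2) = (1.486/0.014) × 34.27 × 1.770^(2/3) × 0.00084^(1/2) = 154.3 ft³/s

154 ft³/s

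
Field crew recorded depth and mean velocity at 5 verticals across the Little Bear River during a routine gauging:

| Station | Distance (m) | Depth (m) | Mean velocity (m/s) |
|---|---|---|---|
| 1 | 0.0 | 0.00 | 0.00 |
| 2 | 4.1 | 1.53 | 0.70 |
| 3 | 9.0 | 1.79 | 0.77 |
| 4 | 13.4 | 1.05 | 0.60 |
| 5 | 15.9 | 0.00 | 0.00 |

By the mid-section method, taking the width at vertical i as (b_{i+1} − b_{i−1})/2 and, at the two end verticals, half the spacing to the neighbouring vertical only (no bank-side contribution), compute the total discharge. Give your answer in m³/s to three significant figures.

w_2 = (9.0 − 0.0)/2 = 4.5 m; q_2 = 0.70 × 1.53 × 4.5 = 4.820 m³/s
w_3 = (13.4 − 4.1)/2 = 4.65 m; q_3 = 0.77 × 1.79 × 4.65 = 6.409 m³/s
w_4 = (15.9 − 9.0)/2 = 3.45 m; q_4 = 0.60 × 1.05 × 3.45 = 2.174 m³/s
Stations 1, 5 contribute zero (depth or velocity is 0).
Q = Σ qᵢ = 13.40 m³/s

13.4 m³/s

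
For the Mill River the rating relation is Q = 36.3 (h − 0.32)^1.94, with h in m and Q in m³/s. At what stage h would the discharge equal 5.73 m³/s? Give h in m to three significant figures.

h − h₀ = (Q/C)^(1/b) = (5.73/36.3)^(1/1.94) = 0.3861 m
h = 0.32 + 0.3861 = 0.7061 m

0.706 m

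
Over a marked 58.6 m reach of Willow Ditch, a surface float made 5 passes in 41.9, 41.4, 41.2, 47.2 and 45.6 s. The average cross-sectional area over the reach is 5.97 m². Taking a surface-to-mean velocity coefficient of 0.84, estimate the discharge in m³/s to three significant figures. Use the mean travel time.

6.76 m³/s

t̄ = (41.9 + 41.4 + 41.2 + 47.2 + 45.6) / 5 = 43.46 s
v_surface = L / t̄ = 58.6 / 43.46 = 1.348 m/s
v_mean = 0.84 × 1.348 = 1.133 m/s
Q = A × v_mean = 5.97 × 1.133 = 6.762 m³/s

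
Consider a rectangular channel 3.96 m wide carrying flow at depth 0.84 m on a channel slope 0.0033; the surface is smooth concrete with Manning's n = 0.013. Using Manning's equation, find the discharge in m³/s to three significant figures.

10.3 m³/s

A = b·y = 3.96 × 0.84 = 3.326 m²
P = b + 2y = 3.96 + 2×0.84 = 5.640 m
R = A/P = 3.326/5.640 = 0.5898 m
Q = (1/n)·A·R^(2/3)·S^(1/2) = (1/0.013) × 3.326 × 0.5898^(2/3) × 0.0033^(1/2) = 10.34 m³/s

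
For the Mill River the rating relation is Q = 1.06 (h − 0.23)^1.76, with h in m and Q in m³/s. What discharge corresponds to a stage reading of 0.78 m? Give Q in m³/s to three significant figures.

Q = 1.06 × (0.78 − 0.23)^1.76 = 1.06 × 0.55^1.76 = 0.3701 m³/s

0.370 m³/s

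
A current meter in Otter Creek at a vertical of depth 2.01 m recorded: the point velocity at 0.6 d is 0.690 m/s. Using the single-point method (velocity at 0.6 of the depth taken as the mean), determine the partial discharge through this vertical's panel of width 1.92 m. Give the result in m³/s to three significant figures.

v̄ = v₀.₆ = 0.690 m/s
q = v̄ × d × w = 0.6900 × 2.01 × 1.92 = 2.663 m³/s

2.66 m³/s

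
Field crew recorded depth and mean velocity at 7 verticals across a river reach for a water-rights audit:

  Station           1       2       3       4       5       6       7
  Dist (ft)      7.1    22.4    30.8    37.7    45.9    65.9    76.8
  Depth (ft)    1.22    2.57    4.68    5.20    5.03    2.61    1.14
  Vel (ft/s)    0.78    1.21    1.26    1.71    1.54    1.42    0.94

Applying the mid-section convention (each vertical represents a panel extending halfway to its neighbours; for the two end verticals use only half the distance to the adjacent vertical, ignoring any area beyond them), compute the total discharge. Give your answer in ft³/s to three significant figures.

329 ft³/s

w_1 = (22.4 − 7.1)/2 = 7.65 ft; q_1 = 0.78 × 1.22 × 7.65 = 7.280 ft³/s
w_2 = (30.8 − 7.1)/2 = 11.85 ft; q_2 = 1.21 × 2.57 × 11.85 = 36.85 ft³/s
w_3 = (37.7 − 22.4)/2 = 7.65 ft; q_3 = 1.26 × 4.68 × 7.65 = 45.11 ft³/s
w_4 = (45.9 − 30.8)/2 = 7.55 ft; q_4 = 1.71 × 5.20 × 7.55 = 67.13 ft³/s
w_5 = (65.9 − 37.7)/2 = 14.1 ft; q_5 = 1.54 × 5.03 × 14.1 = 109.2 ft³/s
w_6 = (76.8 − 45.9)/2 = 15.45 ft; q_6 = 1.42 × 2.61 × 15.45 = 57.26 ft³/s
w_7 = (76.8 − 65.9)/2 = 5.45 ft; q_7 = 0.94 × 1.14 × 5.45 = 5.840 ft³/s
Q = Σ qᵢ = 328.7 ft³/s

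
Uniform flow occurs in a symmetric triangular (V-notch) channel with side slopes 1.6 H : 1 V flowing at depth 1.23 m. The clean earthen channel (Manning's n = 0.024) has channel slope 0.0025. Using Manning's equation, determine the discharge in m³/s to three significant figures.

A = z·y² = 1.6×1.23² = 2.421 m²
P = 2y√(1+z²) = 2×1.23×√(1+1.6²) = 4.642 m
R = A/P = 2.421/4.642 = 0.5215 m
Q = (1/n)·A·R^(2/3)·S^(1/2) = (1/0.024) × 2.421 × 0.5215^(2/3) × 0.0025^(1/2) = 3.267 m³/s

3.27 m³/s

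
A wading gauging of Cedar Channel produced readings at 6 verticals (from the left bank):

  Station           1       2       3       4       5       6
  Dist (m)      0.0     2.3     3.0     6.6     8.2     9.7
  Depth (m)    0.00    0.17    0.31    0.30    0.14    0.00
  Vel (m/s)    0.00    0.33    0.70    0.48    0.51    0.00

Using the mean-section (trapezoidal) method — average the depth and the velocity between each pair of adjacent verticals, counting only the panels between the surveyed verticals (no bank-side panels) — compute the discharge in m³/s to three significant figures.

Panel 1-2: Δb = 2.3 m, d̄ = (0.00+0.17)/2 = 0.085, v̄ = (0.00+0.33)/2 = 0.165 → q = 2.3×0.085×0.165 = 0.03226 m³/s
Panel 2-3: Δb = 0.7 m, d̄ = (0.17+0.31)/2 = 0.24, v̄ = (0.33+0.70)/2 = 0.515 → q = 0.7×0.24×0.515 = 0.08652 m³/s
Panel 3-4: Δb = 3.6 m, d̄ = (0.31+0.30)/2 = 0.305, v̄ = (0.70+0.48)/2 = 0.59 → q = 3.6×0.305×0.59 = 0.6478 m³/s
Panel 4-5: Δb = 1.6 m, d̄ = (0.30+0.14)/2 = 0.22, v̄ = (0.48+0.51)/2 = 0.495 → q = 1.6×0.22×0.495 = 0.1742 m³/s
Panel 5-6: Δb = 1.5 m, d̄ = (0.14+0.00)/2 = 0.07, v̄ = (0.51+0.00)/2 = 0.255 → q = 1.5×0.07×0.255 = 0.02678 m³/s
Q = Σ q = 0.9676 m³/s

0.968 m³/s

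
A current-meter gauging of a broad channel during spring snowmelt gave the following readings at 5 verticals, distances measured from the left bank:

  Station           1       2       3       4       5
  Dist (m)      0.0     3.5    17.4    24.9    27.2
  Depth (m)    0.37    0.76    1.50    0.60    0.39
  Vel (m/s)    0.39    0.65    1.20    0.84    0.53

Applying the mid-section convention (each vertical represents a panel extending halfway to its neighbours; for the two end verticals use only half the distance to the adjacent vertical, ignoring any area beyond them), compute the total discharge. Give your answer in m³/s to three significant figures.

w_1 = (3.5 − 0.0)/2 = 1.75 m; q_1 = 0.39 × 0.37 × 1.75 = 0.2525 m³/s
w_2 = (17.4 − 0.0)/2 = 8.7 m; q_2 = 0.65 × 0.76 × 8.7 = 4.298 m³/s
w_3 = (24.9 − 3.5)/2 = 10.7 m; q_3 = 1.20 × 1.50 × 10.7 = 19.26 m³/s
w_4 = (27.2 − 17.4)/2 = 4.9 m; q_4 = 0.84 × 0.60 × 4.9 = 2.470 m³/s
w_5 = (27.2 − 24.9)/2 = 1.15 m; q_5 = 0.53 × 0.39 × 1.15 = 0.2377 m³/s
Q = Σ qᵢ = 26.52 m³/s

26.5 m³/s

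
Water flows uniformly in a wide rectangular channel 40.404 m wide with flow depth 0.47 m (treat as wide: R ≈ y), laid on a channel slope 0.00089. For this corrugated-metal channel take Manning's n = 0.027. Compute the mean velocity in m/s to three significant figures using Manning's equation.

0.668 m/s

A = b·y = 40.404 × 0.47 = 18.99 m²
Wide channel: R ≈ y = 0.47 m
Q = (1/n)·A·R^(2/3)·S^(1/2) = (1/0.027) × 18.99 × 0.4700^(2/3) × 0.00089^(1/2) = 12.68 m³/s
V = Q/A = 12.68/18.99 = 0.6679 m/s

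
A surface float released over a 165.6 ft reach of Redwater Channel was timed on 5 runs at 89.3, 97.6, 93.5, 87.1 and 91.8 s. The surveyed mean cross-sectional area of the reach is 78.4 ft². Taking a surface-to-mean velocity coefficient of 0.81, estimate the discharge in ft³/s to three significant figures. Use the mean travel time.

114 ft³/s

t̄ = (89.3 + 97.6 + 93.5 + 87.1 + 91.8) / 5 = 91.86 s
v_surface = L / t̄ = 165.6 / 91.86 = 1.803 ft/s
v_mean = 0.81 × 1.803 = 1.460 ft/s
Q = A × v_mean = 78.4 × 1.460 = 114.5 ft³/s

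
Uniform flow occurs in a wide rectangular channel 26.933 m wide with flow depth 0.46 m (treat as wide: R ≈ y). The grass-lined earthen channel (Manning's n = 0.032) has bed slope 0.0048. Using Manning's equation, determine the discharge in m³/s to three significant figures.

A = b·y = 26.933 × 0.46 = 12.39 m²
Wide channel: R ≈ y = 0.46 m
Q = (1/n)·A·R^(2/3)·S^(1/2) = (1/0.032) × 12.39 × 0.4600^(2/3) × 0.0048^(1/2) = 15.98 m³/s

16.0 m³/s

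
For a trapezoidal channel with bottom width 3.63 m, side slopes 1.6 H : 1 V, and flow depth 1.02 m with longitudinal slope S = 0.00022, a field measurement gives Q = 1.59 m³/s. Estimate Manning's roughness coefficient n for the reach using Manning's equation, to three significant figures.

A = (b + z·y)·y = (3.63 + 1.6×1.02)×1.02 = 5.367 m²
P = b + 2y√(1+z²) = 3.63 + 2×1.02×√(1+1.6²) = 7.479 m
R = A/P = 5.367/7.479 = 0.7176 m
n = (1/Q)·A·R^(2/3)·S^(1/2) = (1/1.59) × 5.367 × 0.8016 × 0.01483 = 0.04013

0.0401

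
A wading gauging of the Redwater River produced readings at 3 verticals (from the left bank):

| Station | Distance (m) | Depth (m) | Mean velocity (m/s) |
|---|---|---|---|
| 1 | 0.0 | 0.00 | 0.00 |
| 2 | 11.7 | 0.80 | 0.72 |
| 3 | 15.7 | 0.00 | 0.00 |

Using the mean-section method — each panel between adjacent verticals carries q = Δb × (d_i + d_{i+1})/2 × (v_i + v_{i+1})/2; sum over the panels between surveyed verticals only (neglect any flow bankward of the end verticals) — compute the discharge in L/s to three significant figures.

Panel 1-2: Δb = 11.7 m, d̄ = (0.00+0.80)/2 = 0.4, v̄ = (0.00+0.72)/2 = 0.36 → q = 11.7×0.4×0.36 = 1.685 m³/s
Panel 2-3: Δb = 4 m, d̄ = (0.80+0.00)/2 = 0.4, v̄ = (0.72+0.00)/2 = 0.36 → q = 4×0.4×0.36 = 0.5760 m³/s
Q = Σ q = 2.261 m³/s
= 2.261 × 1000 = 2261 L/s

2260 L/s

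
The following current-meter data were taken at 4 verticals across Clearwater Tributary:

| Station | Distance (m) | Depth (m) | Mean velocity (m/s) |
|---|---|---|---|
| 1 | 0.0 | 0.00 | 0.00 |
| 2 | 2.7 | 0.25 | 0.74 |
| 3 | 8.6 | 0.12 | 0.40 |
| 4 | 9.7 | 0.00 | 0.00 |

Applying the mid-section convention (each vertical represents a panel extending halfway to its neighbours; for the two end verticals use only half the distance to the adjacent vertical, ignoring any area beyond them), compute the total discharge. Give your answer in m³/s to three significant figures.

w_2 = (8.6 − 0.0)/2 = 4.3 m; q_2 = 0.74 × 0.25 × 4.3 = 0.7955 m³/s
w_3 = (9.7 − 2.7)/2 = 3.5 m; q_3 = 0.40 × 0.12 × 3.5 = 0.1680 m³/s
Stations 1, 4 contribute zero (depth or velocity is 0).
Q = Σ qᵢ = 0.9635 m³/s

0.964 m³/s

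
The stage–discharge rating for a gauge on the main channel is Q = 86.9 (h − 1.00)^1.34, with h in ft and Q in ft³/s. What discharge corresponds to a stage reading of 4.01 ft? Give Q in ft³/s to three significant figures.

380 ft³/s

Q = 86.9 × (4.01 − 1.00)^1.34 = 86.9 × 3.01^1.34 = 380.5 ft³/s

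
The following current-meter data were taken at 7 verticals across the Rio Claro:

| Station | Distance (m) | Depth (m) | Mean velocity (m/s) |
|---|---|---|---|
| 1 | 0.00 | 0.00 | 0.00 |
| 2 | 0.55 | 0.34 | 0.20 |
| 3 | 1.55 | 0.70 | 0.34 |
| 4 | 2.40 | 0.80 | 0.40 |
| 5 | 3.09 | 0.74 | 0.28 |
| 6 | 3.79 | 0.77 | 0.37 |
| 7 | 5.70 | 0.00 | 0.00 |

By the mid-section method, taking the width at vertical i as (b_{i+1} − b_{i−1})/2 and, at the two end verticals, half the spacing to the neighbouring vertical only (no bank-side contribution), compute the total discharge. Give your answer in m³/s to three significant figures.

1.04 m³/s

w_2 = (1.55 − 0.00)/2 = 0.775 m; q_2 = 0.20 × 0.34 × 0.775 = 0.05270 m³/s
w_3 = (2.40 − 0.55)/2 = 0.925 m; q_3 = 0.34 × 0.70 × 0.925 = 0.2202 m³/s
w_4 = (3.09 − 1.55)/2 = 0.77 m; q_4 = 0.40 × 0.80 × 0.77 = 0.2464 m³/s
w_5 = (3.79 − 2.40)/2 = 0.695 m; q_5 = 0.28 × 0.74 × 0.695 = 0.1440 m³/s
w_6 = (5.70 − 3.09)/2 = 1.305 m; q_6 = 0.37 × 0.77 × 1.305 = 0.3718 m³/s
Stations 1, 7 contribute zero (depth or velocity is 0).
Q = Σ qᵢ = 1.035 m³/s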